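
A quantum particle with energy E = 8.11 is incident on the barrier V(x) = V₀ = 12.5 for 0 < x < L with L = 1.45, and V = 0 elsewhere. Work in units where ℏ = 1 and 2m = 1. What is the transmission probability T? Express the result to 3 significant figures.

E < V₀: inside the barrier ψ ∝ e^{±κx} with κ = √(2m(V₀ − E))/ℏ = 2.095.
κL = 3.038, sinh(κL) = 10.41.
Matching ψ, ψ′ at both faces gives T = [1 + V₀² sinh²(κL) / (4E(V₀ − E))]⁻¹ = 1/119.9 = 0.00834.

T = 0.00834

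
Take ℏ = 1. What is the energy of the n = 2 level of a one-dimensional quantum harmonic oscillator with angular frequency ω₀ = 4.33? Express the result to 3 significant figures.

E = 10.8

Using E_n = (n + ½)ℏω₀: E_2 = 2.5 × 4.33 = 10.83.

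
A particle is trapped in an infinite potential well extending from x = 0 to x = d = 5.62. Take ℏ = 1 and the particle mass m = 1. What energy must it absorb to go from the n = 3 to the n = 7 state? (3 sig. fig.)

E_n = n²π²ℏ²/(2md²), so ΔE = (7² − 3²) π²ℏ²/(2md²).
ΔE = 40 × π² / (2 × 1 × 5.62²) = 6.250.

ΔE = 6.25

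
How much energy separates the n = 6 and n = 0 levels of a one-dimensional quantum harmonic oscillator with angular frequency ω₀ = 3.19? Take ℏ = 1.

ΔE = 19.1

E_n = ℏω₀(n + ½), so ΔE = (6 − 0) ℏω₀ = 6 × 3.19 = 19.14.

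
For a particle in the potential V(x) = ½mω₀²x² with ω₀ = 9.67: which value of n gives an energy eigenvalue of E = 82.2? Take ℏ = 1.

n = 8

E_n = ℏω₀(n + ½) ⇒ n = E/(ℏω₀) − ½ = 82.2/9.67 − 0.5 = 8.001 → n = 8.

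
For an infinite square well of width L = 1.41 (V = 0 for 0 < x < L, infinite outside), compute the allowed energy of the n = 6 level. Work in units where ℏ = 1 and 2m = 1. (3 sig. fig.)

E = 179

The infinite-well eigenfunctions ψ_n = √(2/L) sin(nπx/L) vanish at both walls, giving E_n = n²π²ℏ²/(2mL²).
E_6 = 6² × π² / (2 × 0.5 × 1.41²) = 178.7.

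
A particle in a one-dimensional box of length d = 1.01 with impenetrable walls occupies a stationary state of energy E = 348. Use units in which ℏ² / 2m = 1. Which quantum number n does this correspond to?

From E_n = n²π²ℏ²/(2md²) invert to n = √(2md²E)/(πℏ).
n = (1.01/π) × √(2 × 0.5 × 348) = 5.997 → n = 6.

n = 6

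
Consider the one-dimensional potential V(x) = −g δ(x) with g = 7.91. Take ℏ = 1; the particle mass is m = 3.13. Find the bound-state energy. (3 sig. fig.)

E = -97.9

The bound state is ψ(x) = √κ e^{−κ|x|}. The derivative jump ψ'(0⁺) − ψ'(0⁻) = −(2mg/ℏ²)ψ(0) fixes κ = mg/ℏ² = 24.76.
Then E = −ℏ²κ²/(2m) = −mg²/(2ℏ²) = -97.92.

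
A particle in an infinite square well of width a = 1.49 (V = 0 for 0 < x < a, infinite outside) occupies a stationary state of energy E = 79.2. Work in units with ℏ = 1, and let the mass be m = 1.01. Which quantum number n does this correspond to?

From E_n = n²π²ℏ²/(2ma²) invert to n = √(2ma²E)/(πℏ).
n = (1.49/π) × √(2 × 1.01 × 79.2) = 5.999 → n = 6.

n = 6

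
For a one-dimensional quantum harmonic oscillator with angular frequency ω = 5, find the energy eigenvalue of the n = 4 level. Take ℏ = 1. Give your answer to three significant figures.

E = 22.5

Using E_n = (n + ½)ℏω: E_4 = 4.5 × 5 = 22.50.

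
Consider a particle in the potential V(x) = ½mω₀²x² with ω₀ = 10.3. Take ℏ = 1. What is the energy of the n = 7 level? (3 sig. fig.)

E = 77.3

The oscillator eigenvalues are E_n = ℏω₀(n + ½), so E_7 = 10.3 × 7.5 = 77.25.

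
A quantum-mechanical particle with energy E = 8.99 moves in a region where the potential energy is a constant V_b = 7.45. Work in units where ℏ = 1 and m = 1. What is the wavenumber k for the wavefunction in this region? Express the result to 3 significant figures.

k = 1.75

With E > V_b the solution is oscillatory, ψ ∝ e^{±ikx} with k = √(2m(E − V_b))/ℏ.
k = √(2 × 1 × 1.54) = 1.755.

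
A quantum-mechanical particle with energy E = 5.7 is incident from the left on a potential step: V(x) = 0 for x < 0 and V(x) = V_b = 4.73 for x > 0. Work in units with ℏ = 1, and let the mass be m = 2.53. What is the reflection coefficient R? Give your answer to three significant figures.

R = 0.173

On each side the TISE gives plane waves with k = √(2m(E − V))/ℏ: k₁ = √(2·2.53·5.7) = 5.370, k₂ = √(2·2.53·0.97) = 2.215.
Continuity of ψ and ψ′ at the step yields the reflection amplitude r = (k₁ − k₂)/(k₁ + k₂) = 0.4159; thus R = |r|² = 0.1730, T = 0.8270.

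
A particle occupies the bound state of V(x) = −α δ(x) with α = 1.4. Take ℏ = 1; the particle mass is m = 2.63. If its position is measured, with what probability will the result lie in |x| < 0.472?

P = 0.969

The normalised bound state is ψ = √κ e^{−κ|x|} with κ = mα/ℏ² = 3.682.
P(|x| < d) = ∫_{−d}^{d} κ e^{−2κ|x|} dx = 1 − e^{−2κd} = 1 − e^{−3.476} = 0.9691.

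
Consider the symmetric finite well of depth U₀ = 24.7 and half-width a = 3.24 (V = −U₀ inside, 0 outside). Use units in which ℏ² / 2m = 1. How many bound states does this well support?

N = 11

Define the well-strength parameter z₀ = (a/ℏ)√(2mU₀) = 3.24 × √(2·0.5·24.7) = 16.10.
A new bound state (alternating even/odd) appears each time z₀ passes a multiple of π/2, so N = ⌊2z₀/π⌋ + 1 = ⌊10.25⌋ + 1 = 11.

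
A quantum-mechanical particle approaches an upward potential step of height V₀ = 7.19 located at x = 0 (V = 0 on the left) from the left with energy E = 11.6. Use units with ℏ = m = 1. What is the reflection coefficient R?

R = 0.0563

On each side the TISE gives plane waves with k = √(2m(E − V))/ℏ: k₁ = √(2·1·11.6) = 4.817, k₂ = √(2·1·4.41) = 2.970.
Continuity of ψ and ψ′ at the step yields the reflection amplitude r = (k₁ − k₂)/(k₁ + k₂) = 0.2372; thus R = |r|² = 0.05625, T = 0.9437.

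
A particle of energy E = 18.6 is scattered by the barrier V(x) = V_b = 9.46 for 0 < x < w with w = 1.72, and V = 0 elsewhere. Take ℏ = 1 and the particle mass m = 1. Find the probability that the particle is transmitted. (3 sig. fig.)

T = 0.908

Above the barrier the interior wavenumber is k₂ = √(2m(E − V_b))/ℏ = 4.276, giving phase k₂w = 7.354.
Matching at both interfaces gives T⁻¹ = 1 + V_b² sin²(k₂w) / [4E(E − V_b)] = 1.101, hence T = 0.908.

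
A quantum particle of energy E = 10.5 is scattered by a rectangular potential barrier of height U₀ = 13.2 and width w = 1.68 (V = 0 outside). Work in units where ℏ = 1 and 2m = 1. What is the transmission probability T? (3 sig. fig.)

E < U₀: inside the barrier ψ ∝ e^{±κx} with κ = √(2m(U₀ − E))/ℏ = 1.643.
κw = 2.761, sinh(κw) = 7.872.
The exact tunnelling result is T⁻¹ = 1 + U₀² sinh²(κw) / [4E(U₀ − E)] = 96.22, so T = 0.0104.

T = 0.0104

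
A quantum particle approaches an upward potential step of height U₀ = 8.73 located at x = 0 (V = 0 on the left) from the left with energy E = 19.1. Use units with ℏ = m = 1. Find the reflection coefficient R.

R = 0.0230

The wavenumbers are k₁ = √(2mE)/ℏ = 6.181 on the left and k₂ = √(2m(E − U₀))/ℏ = 4.554 on the right.
Continuity of ψ and ψ′ at the step yields the reflection amplitude r = (k₁ − k₂)/(k₁ + k₂) = 0.1515; thus R = |r|² = 0.02296, T = 0.9770.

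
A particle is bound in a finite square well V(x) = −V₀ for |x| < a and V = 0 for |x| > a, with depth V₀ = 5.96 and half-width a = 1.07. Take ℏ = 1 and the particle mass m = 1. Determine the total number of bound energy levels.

Define the well-strength parameter z₀ = (a/ℏ)√(2mV₀) = 1.07 × √(2·1·5.96) = 3.694.
The even/odd transcendental equations gain one root per π/2 in z₀, giving N = 1 + ⌊2z₀/π⌋ = 1 + ⌊2.352⌋ = 3.

N = 3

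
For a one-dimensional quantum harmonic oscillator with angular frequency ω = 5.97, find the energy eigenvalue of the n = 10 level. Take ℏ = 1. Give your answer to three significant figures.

E = 62.7

Using E_n = (n + ½)ℏω: E_10 = 10.5 × 5.97 = 62.69.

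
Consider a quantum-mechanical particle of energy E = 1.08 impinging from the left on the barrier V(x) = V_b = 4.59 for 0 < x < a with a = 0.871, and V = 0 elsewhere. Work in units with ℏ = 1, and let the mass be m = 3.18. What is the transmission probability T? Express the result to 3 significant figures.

T = 0.000767

E < V_b: inside the barrier ψ ∝ e^{±κx} with κ = √(2m(V_b − E))/ℏ = 4.725.
κa = 4.115, sinh(κa) = 30.63.
Matching ψ, ψ′ at both faces gives T = [1 + V_b² sinh²(κa) / (4E(V_b − E))]⁻¹ = 1/1304 = 0.000767.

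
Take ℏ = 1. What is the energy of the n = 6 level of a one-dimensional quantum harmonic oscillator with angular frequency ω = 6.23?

Using E_n = (n + ½)ℏω: E_6 = 6.5 × 6.23 = 40.50.

E = 40.5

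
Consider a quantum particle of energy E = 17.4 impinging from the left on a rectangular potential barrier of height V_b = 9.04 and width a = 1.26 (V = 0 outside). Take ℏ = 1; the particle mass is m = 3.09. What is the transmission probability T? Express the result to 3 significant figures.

E > V_b: inside the barrier k₂ = √(2m(E − V_b))/ℏ = 7.188, k₂a = 9.057.
Matching at both interfaces gives T⁻¹ = 1 + V_b² sin²(k₂a) / [4E(E − V_b)] = 1.018, hence T = 0.982.

T = 0.982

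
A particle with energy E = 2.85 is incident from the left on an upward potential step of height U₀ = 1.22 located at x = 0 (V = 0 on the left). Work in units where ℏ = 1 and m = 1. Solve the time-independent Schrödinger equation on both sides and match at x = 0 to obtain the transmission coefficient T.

T = 0.981

On each side the TISE gives plane waves with k = √(2m(E − V))/ℏ: k₁ = √(2·1·2.85) = 2.387, k₂ = √(2·1·1.63) = 1.806.
Matching ψ and ψ′ at x = 0 gives r = (k₁ − k₂)/(k₁ + k₂), so R = r² = 0.01926 and T = 1 − R = 0.9807.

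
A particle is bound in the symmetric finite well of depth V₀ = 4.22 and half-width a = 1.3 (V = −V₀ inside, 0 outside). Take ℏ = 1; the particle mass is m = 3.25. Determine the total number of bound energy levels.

The dimensionless depth is z₀ = a√(2mV₀)/ℏ = 1.3 × √(27.43) = 6.809.
A new bound state (alternating even/odd) appears each time z₀ passes a multiple of π/2, so N = ⌊2z₀/π⌋ + 1 = ⌊4.334⌋ + 1 = 5.

N = 5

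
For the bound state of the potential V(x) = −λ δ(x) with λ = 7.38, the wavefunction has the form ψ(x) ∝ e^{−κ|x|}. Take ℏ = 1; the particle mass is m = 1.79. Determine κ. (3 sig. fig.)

Integrate −(ℏ²/2m)ψ'' − λδ(x)ψ = Eψ from −ε to +ε: the ψ'' term gives ψ'(0⁺) − ψ'(0⁻) and the δ term gives −(2mλ/ℏ²)ψ(0).
With ψ ∝ e^{−κ|x|} this yields −2κ = −2mλ/ℏ², so κ = mλ/ℏ² = 13.21.

κ = 13.2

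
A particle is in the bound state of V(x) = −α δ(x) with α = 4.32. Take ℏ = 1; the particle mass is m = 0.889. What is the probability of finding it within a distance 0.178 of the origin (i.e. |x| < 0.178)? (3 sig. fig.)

P = 0.745

The normalised bound state is ψ = √κ e^{−κ|x|} with κ = mα/ℏ² = 3.840.
P(|x| < d) = ∫_{−d}^{d} κ e^{−2κ|x|} dx = 1 − e^{−2κd} = 1 − e^{−1.367} = 0.7452.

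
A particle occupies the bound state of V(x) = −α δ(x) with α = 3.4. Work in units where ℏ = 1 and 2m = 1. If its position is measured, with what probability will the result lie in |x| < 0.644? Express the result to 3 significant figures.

P = 0.888

The normalised bound state is ψ = √κ e^{−κ|x|} with κ = mα/ℏ² = 1.700.
P(|x| < d) = ∫_{−d}^{d} κ e^{−2κ|x|} dx = 1 − e^{−2κd} = 1 − e^{−2.190} = 0.8880.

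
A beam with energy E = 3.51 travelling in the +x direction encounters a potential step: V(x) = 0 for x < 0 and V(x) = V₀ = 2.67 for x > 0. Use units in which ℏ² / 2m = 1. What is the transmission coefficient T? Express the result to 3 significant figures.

The wavenumbers are k₁ = √(2mE)/ℏ = 1.873 on the left and k₂ = √(2m(E − V₀))/ℏ = 0.9165 on the right.
Matching ψ and ψ′ at x = 0 gives r = (k₁ − k₂)/(k₁ + k₂), so R = r² = 0.1177 and T = 1 − R = 0.8823.

T = 0.882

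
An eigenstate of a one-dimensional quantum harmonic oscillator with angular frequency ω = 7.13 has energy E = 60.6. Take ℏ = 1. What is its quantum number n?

E_n = ℏω(n + ½) ⇒ n = E/(ℏω) − ½ = 60.6/7.13 − 0.5 = 7.999 → n = 8.

n = 8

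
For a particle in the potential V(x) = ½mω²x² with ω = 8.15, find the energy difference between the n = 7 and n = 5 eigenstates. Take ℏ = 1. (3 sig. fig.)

E_n = ℏω(n + ½), so ΔE = (7 − 5) ℏω = 2 × 8.15 = 16.30.

ΔE = 16.3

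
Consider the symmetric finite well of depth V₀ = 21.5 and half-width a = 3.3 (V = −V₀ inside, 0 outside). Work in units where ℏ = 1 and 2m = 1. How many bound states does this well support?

N = 10

Define the well-strength parameter z₀ = (a/ℏ)√(2mV₀) = 3.3 × √(2·0.5·21.5) = 15.30.
A new bound state (alternating even/odd) appears each time z₀ passes a multiple of π/2, so N = ⌊2z₀/π⌋ + 1 = ⌊9.741⌋ + 1 = 10.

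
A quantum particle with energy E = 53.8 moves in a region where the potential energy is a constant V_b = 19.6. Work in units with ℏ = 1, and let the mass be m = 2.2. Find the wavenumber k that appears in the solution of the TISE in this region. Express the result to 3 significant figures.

With E > V_b the solution is oscillatory, ψ ∝ e^{±ikx} with k = √(2m(E − V_b))/ℏ.
k = √(2 × 2.2 × 34.2) = 12.27.

k = 12.3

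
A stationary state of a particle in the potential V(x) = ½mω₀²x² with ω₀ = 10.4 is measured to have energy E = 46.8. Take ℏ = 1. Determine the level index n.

E_n = ℏω₀(n + ½) ⇒ n = E/(ℏω₀) − ½ = 46.8/10.4 − 0.5 = 4.000 → n = 4.

n = 4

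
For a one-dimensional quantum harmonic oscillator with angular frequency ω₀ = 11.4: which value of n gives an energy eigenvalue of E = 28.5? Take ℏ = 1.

E_n = ℏω₀(n + ½) ⇒ n = E/(ℏω₀) − ½ = 28.5/11.4 − 0.5 = 2.000 → n = 2.

n = 2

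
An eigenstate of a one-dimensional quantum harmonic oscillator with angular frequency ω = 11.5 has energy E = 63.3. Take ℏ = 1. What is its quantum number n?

Invert E_n = (n + ½)ℏω: n = E/ℏω − ½ = 5.004, so n = 5.

n = 5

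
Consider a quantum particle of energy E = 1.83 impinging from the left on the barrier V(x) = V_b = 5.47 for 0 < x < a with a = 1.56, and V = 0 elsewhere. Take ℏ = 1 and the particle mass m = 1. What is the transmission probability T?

T = 0.000786

Since E < V_b the interior solution is evanescent with decay constant κ = √(2m(V_b − E))/ℏ = 2.698.
κa = 4.209, sinh(κa) = 33.64.
Matching ψ, ψ′ at both faces gives T = [1 + V_b² sinh²(κa) / (4E(V_b − E))]⁻¹ = 1/1272 = 0.000786.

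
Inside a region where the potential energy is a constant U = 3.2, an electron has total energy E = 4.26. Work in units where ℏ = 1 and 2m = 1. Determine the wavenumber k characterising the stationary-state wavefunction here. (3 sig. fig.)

With E > U the solution is oscillatory, ψ ∝ e^{±ikx} with k = √(2m(E − U))/ℏ.
k = √(2 × 0.5 × 1.06) = 1.030.

k = 1.03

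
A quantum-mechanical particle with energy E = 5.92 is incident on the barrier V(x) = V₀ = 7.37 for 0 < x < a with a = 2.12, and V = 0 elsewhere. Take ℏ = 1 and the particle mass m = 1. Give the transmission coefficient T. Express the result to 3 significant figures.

E < V₀: inside the barrier ψ ∝ e^{±κx} with κ = √(2m(V₀ − E))/ℏ = 1.703.
κa = 3.610, sinh(κa) = 18.47.
Matching ψ, ψ′ at both faces gives T = [1 + V₀² sinh²(κa) / (4E(V₀ − E))]⁻¹ = 1/540.9 = 0.00185.

T = 0.00185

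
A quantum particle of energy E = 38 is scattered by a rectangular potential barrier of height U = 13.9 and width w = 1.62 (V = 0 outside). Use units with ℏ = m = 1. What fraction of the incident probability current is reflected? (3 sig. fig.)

E > U: inside the barrier k₂ = √(2m(E − U))/ℏ = 6.943, k₂w = 11.25.
T = [1 + U² sin²(k₂w) / (4E(E − U))]⁻¹ = 1/1.049 = 0.953.
R = 1 − T = 0.0471.

R = 0.0471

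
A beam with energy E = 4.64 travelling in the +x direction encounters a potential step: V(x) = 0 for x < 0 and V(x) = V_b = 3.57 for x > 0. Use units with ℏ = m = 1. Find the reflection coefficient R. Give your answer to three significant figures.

The wavenumbers are k₁ = √(2mE)/ℏ = 3.046 on the left and k₂ = √(2m(E − V_b))/ℏ = 1.463 on the right.
Matching ψ and ψ′ at x = 0 gives r = (k₁ − k₂)/(k₁ + k₂), so R = r² = 0.1233 and T = 1 − R = 0.8767.

R = 0.123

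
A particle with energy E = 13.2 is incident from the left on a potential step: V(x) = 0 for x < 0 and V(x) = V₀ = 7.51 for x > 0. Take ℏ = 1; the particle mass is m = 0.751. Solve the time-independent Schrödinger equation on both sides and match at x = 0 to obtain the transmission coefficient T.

The wavenumbers are k₁ = √(2mE)/ℏ = 4.453 on the left and k₂ = √(2m(E − V₀))/ℏ = 2.923 on the right.
Continuity of ψ and ψ′ at the step yields the reflection amplitude r = (k₁ − k₂)/(k₁ + k₂) = 0.2073; thus R = |r|² = 0.04298, T = 0.9570.

T = 0.957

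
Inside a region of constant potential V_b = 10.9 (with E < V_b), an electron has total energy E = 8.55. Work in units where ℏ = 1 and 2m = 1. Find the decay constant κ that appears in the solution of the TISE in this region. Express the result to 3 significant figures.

Since E < V_b the TISE in this region is ψ'' = κ²ψ with κ = √(2m(V_b − E))/ℏ.
κ = √(2 × 0.5 × 2.35) = 1.533.

κ = 1.53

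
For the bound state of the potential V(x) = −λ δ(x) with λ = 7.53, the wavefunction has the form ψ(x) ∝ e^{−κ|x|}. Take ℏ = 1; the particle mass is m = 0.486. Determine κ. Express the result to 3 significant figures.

κ = 3.66

Integrating the TISE across x = 0 gives the cusp condition ψ'(0⁺) − ψ'(0⁻) = −(2mλ/ℏ²)ψ(0).
With ψ ∝ e^{−κ|x|} this yields −2κ = −2mλ/ℏ², so κ = mλ/ℏ² = 3.660.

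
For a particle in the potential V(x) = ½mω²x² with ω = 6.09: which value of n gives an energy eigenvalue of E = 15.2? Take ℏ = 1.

n = 2

E_n = ℏω(n + ½) ⇒ n = E/(ℏω) − ½ = 15.2/6.09 − 0.5 = 1.996 → n = 2.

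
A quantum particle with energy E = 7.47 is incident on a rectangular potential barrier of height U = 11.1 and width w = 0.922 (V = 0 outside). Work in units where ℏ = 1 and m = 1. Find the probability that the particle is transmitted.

E < U: inside the barrier ψ ∝ e^{±κx} with κ = √(2m(U − E))/ℏ = 2.694.
κw = 2.484, sinh(κw) = 5.955.
Matching ψ, ψ′ at both faces gives T = [1 + U² sinh²(κw) / (4E(U − E))]⁻¹ = 1/41.28 = 0.0242.

T = 0.0242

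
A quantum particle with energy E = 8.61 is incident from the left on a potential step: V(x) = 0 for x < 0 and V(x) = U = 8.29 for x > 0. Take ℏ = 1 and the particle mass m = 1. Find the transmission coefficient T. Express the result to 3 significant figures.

T = 0.542

The wavenumbers are k₁ = √(2mE)/ℏ = 4.150 on the left and k₂ = √(2m(E − U))/ℏ = 0.8000 on the right.
Matching ψ and ψ′ at x = 0 gives r = (k₁ − k₂)/(k₁ + k₂), so R = r² = 0.4580 and T = 1 − R = 0.5420.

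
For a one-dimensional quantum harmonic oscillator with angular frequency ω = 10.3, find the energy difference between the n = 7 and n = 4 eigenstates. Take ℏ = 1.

E_n = ℏω(n + ½), so ΔE = (7 − 4) ℏω = 3 × 10.3 = 30.90.

ΔE = 30.9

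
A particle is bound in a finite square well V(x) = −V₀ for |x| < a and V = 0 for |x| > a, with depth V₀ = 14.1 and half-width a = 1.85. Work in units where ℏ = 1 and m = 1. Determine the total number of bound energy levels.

N = 7

The dimensionless depth is z₀ = a√(2mV₀)/ℏ = 1.85 × √(28.20) = 9.824.
A new bound state (alternating even/odd) appears each time z₀ passes a multiple of π/2, so N = ⌊2z₀/π⌋ + 1 = ⌊6.254⌋ + 1 = 7.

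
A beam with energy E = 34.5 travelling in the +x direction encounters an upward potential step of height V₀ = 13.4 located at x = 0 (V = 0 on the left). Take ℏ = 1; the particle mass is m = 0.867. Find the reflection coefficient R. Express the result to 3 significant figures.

R = 0.0150

On each side the TISE gives plane waves with k = √(2m(E − V))/ℏ: k₁ = √(2·0.867·34.5) = 7.735, k₂ = √(2·0.867·21.1) = 6.049.
Matching ψ and ψ′ at x = 0 gives r = (k₁ − k₂)/(k₁ + k₂), so R = r² = 0.01496 and T = 1 − R = 0.9850.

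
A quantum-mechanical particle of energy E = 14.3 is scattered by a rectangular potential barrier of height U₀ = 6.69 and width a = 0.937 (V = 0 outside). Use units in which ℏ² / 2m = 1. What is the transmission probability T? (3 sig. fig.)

Above the barrier the interior wavenumber is k₂ = √(2m(E − U₀))/ℏ = 2.759, giving phase k₂a = 2.585.
Matching at both interfaces gives T⁻¹ = 1 + U₀² sin²(k₂a) / [4E(E − U₀)] = 1.029, hence T = 0.972.

T = 0.972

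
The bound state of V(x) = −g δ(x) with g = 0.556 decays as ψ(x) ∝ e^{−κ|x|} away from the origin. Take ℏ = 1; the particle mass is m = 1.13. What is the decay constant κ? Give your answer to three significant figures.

Integrating the TISE across x = 0 gives the cusp condition ψ'(0⁺) − ψ'(0⁻) = −(2mg/ℏ²)ψ(0).
With ψ ∝ e^{−κ|x|} this yields −2κ = −2mg/ℏ², so κ = mg/ℏ² = 0.6283.

κ = 0.628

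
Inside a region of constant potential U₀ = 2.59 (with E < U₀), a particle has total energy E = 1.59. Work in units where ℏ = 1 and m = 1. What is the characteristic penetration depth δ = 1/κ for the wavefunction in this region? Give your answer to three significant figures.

Since E < U₀ the TISE in this region is ψ'' = κ²ψ with κ = √(2m(U₀ − E))/ℏ.
κ = √(2 × 1 × 1) = 1.414. The penetration depth is δ = 1/κ = 0.707.

δ = 0.707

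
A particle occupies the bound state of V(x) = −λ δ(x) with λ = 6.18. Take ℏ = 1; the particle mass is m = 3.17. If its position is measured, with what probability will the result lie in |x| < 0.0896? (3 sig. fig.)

P = 0.970

The normalised bound state is ψ = √κ e^{−κ|x|} with κ = mλ/ℏ² = 19.59.
P(|x| < d) = ∫_{−d}^{d} κ e^{−2κ|x|} dx = 1 − e^{−2κd} = 1 − e^{−3.511} = 0.9701.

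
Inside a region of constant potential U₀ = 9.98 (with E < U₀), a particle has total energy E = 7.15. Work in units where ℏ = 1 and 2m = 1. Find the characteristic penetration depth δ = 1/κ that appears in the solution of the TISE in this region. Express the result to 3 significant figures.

δ = 0.594

Since E < U₀ the TISE in this region is ψ'' = κ²ψ with κ = √(2m(U₀ − E))/ℏ.
κ = √(2 × 0.5 × 2.83) = 1.682. The penetration depth is δ = 1/κ = 0.594.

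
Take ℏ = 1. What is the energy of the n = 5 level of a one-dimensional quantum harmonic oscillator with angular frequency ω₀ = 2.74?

The oscillator eigenvalues are E_n = ℏω₀(n + ½), so E_5 = 2.74 × 5.5 = 15.07.

E = 15.1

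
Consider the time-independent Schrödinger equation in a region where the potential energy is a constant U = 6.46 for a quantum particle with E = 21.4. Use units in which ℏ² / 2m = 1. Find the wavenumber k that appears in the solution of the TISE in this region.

k = 3.87

With E > U the solution is oscillatory, ψ ∝ e^{±ikx} with k = √(2m(E − U))/ℏ.
k = √(2 × 0.5 × 14.94) = 3.865.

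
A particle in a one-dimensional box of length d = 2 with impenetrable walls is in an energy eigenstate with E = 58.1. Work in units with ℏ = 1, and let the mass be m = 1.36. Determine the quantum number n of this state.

n = 8

From E_n = n²π²ℏ²/(2md²) invert to n = √(2md²E)/(πℏ).
n = (2/π) × √(2 × 1.36 × 58.1) = 8.003 → n = 8.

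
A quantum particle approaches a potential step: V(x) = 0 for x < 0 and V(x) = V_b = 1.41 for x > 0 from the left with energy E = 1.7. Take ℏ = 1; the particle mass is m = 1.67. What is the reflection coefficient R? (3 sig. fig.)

R = 0.173

The wavenumbers are k₁ = √(2mE)/ℏ = 2.383 on the left and k₂ = √(2m(E − V_b))/ℏ = 0.9842 on the right.
Matching ψ and ψ′ at x = 0 gives r = (k₁ − k₂)/(k₁ + k₂), so R = r² = 0.1726 and T = 1 − R = 0.8274.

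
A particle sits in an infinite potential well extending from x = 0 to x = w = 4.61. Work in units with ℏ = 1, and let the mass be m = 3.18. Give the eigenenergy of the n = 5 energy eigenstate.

E = 1.83

The infinite-well eigenfunctions ψ_n = √(2/w) sin(nπx/w) vanish at both walls, giving E_n = n²π²ℏ²/(2mw²).
E_5 = 5² × π² / (2 × 3.18 × 4.61²) = 1.825.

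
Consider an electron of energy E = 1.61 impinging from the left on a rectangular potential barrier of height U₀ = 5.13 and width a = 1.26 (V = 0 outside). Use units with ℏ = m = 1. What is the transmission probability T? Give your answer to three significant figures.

T = 0.00429

E < U₀: inside the barrier ψ ∝ e^{±κx} with κ = √(2m(U₀ − E))/ℏ = 2.653.
κa = 3.343, sinh(κa) = 14.14.
The exact tunnelling result is T⁻¹ = 1 + U₀² sinh²(κa) / [4E(U₀ − E)] = 233.0, so T = 0.00429.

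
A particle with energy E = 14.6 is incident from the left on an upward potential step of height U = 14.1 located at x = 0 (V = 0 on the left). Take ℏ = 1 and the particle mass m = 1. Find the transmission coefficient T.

T = 0.527

The wavenumbers are k₁ = √(2mE)/ℏ = 5.404 on the left and k₂ = √(2m(E − U))/ℏ = 1.000 on the right.
Matching ψ and ψ′ at x = 0 gives r = (k₁ − k₂)/(k₁ + k₂), so R = r² = 0.4729 and T = 1 − R = 0.5271.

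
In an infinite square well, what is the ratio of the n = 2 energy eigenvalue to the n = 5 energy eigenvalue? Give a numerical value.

Since E_n ∝ n², the ratio is (2/5)² = 0.16.

0.16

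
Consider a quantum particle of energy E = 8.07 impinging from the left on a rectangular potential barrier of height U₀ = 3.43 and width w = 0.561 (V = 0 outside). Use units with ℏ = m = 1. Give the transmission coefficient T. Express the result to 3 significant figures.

Above the barrier the interior wavenumber is k₂ = √(2m(E − U₀))/ℏ = 3.046, giving phase k₂w = 1.709.
T = [1 + U₀² sin²(k₂w) / (4E(E − U₀))]⁻¹ = 1/1.077 = 0.928.

T = 0.928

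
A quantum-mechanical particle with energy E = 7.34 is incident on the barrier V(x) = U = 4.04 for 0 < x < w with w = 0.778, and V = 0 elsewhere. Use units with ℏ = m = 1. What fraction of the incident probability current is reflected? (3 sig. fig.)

Above the barrier the interior wavenumber is k₂ = √(2m(E − U))/ℏ = 2.569, giving phase k₂w = 1.999.
T = [1 + U² sin²(k₂w) / (4E(E − U))]⁻¹ = 1/1.139 = 0.878.
R = 1 − T = 0.122.

R = 0.122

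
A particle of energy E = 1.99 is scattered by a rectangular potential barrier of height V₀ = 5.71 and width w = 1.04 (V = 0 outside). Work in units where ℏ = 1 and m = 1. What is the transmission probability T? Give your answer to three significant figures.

E < V₀: inside the barrier ψ ∝ e^{±κx} with κ = √(2m(V₀ − E))/ℏ = 2.728.
κw = 2.837, sinh(κw) = 8.501.
The exact tunnelling result is T⁻¹ = 1 + V₀² sinh²(κw) / [4E(V₀ − E)] = 80.57, so T = 0.0124.

T = 0.0124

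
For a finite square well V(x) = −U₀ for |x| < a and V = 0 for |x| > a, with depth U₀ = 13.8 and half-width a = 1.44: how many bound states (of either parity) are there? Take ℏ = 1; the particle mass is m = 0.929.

N = 5

Define the well-strength parameter z₀ = (a/ℏ)√(2mU₀) = 1.44 × √(2·0.929·13.8) = 7.292.
A new bound state (alternating even/odd) appears each time z₀ passes a multiple of π/2, so N = ⌊2z₀/π⌋ + 1 = ⌊4.642⌋ + 1 = 5.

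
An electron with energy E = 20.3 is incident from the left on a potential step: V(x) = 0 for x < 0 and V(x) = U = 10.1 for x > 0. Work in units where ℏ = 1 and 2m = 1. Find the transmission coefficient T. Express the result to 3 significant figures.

The wavenumbers are k₁ = √(2mE)/ℏ = 4.506 on the left and k₂ = √(2m(E − U))/ℏ = 3.194 on the right.
Continuity of ψ and ψ′ at the step yields the reflection amplitude r = (k₁ − k₂)/(k₁ + k₂) = 0.1704; thus R = |r|² = 0.02903, T = 0.9710.

T = 0.971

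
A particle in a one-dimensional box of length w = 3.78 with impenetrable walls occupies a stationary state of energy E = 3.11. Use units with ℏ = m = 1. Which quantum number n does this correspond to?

From E_n = n²π²ℏ²/(2mw²) invert to n = √(2mw²E)/(πℏ).
n = (3.78/π) × √(2 × 1 × 3.11) = 3.001 → n = 3.

n = 3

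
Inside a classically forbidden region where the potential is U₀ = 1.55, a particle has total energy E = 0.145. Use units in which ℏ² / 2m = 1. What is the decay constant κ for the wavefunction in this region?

Since E < U₀ the TISE in this region is ψ'' = κ²ψ with κ = √(2m(U₀ − E))/ℏ.
κ = √(2 × 0.5 × 1.405) = 1.185.

κ = 1.19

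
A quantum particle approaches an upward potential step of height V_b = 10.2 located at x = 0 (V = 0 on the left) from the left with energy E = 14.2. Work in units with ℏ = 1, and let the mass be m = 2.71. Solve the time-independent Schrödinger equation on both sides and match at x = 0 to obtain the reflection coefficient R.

The wavenumbers are k₁ = √(2mE)/ℏ = 8.773 on the left and k₂ = √(2m(E − V_b))/ℏ = 4.656 on the right.
Matching ψ and ψ′ at x = 0 gives r = (k₁ − k₂)/(k₁ + k₂), so R = r² = 0.09398 and T = 1 − R = 0.9060.

R = 0.0940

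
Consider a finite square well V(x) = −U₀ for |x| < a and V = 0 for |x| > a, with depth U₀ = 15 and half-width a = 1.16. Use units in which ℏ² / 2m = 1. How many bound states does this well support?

N = 3

The dimensionless depth is z₀ = a√(2mU₀)/ℏ = 1.16 × √(15.00) = 4.493.
A new bound state (alternating even/odd) appears each time z₀ passes a multiple of π/2, so N = ⌊2z₀/π⌋ + 1 = ⌊2.860⌋ + 1 = 3.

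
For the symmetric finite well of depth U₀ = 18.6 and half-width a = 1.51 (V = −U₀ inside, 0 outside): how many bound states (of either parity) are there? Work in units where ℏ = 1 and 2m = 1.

N = 5

Define the well-strength parameter z₀ = (a/ℏ)√(2mU₀) = 1.51 × √(2·0.5·18.6) = 6.512.
A new bound state (alternating even/odd) appears each time z₀ passes a multiple of π/2, so N = ⌊2z₀/π⌋ + 1 = ⌊4.146⌋ + 1 = 5.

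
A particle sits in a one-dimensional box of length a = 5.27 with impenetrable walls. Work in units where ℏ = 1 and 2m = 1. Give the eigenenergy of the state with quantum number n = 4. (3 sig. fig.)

Requiring ψ(0) = ψ(a) = 0 quantises k = nπ/a, hence E_n = ℏ²k²/2m = n²π²ℏ²/(2ma²).
E_4 = 4² × π² / (2 × 0.5 × 5.27²) = 5.686.

E = 5.69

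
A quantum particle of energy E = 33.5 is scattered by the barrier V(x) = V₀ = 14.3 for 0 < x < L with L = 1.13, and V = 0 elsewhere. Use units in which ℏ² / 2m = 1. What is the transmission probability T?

T = 0.930

Above the barrier the interior wavenumber is k₂ = √(2m(E − V₀))/ℏ = 4.382, giving phase k₂L = 4.951.
Matching at both interfaces gives T⁻¹ = 1 + V₀² sin²(k₂L) / [4E(E − V₀)] = 1.075, hence T = 0.930.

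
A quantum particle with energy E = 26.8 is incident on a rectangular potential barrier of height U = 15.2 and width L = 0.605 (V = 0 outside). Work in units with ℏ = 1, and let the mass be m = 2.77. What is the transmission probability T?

T = 0.846

E > U: inside the barrier k₂ = √(2m(E − U))/ℏ = 8.016, k₂L = 4.850.
T = [1 + U² sin²(k₂L) / (4E(E − U))]⁻¹ = 1/1.182 = 0.846.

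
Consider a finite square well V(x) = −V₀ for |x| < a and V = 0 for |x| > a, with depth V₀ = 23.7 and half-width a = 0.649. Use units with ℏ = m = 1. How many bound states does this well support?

The dimensionless depth is z₀ = a√(2mV₀)/ℏ = 0.649 × √(47.40) = 4.468.
The even/odd transcendental equations gain one root per π/2 in z₀, giving N = 1 + ⌊2z₀/π⌋ = 1 + ⌊2.845⌋ = 3.

N = 3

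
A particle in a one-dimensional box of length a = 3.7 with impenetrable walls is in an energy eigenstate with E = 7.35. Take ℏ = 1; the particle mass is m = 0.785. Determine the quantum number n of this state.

n = 4

For an infinite well E_n = n²π²ℏ²/(2ma²), so n = (a/πℏ)√(2mE).
n = (3.7/π) × √(2 × 0.785 × 7.35) = 4.001 → n = 4.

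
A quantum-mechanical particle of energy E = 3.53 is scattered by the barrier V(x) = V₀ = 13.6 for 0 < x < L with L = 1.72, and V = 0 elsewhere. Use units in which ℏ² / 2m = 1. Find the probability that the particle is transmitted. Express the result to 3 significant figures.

Since E < V₀ the interior solution is evanescent with decay constant κ = √(2m(V₀ − E))/ℏ = 3.173.
κL = 5.458, sinh(κL) = 117.3.
Matching ψ, ψ′ at both faces gives T = [1 + V₀² sinh²(κL) / (4E(V₀ − E))]⁻¹ = 1/17910 = 0.0000558.

T = 0.0000558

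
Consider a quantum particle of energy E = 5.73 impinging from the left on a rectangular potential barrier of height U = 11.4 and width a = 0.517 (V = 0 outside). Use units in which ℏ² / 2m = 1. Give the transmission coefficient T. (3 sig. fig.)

Since E < U the interior solution is evanescent with decay constant κ = √(2m(U − E))/ℏ = 2.381.
κa = 1.231, sinh(κa) = 1.566.
The exact tunnelling result is T⁻¹ = 1 + U² sinh²(κa) / [4E(U − E)] = 3.454, so T = 0.290.

T = 0.290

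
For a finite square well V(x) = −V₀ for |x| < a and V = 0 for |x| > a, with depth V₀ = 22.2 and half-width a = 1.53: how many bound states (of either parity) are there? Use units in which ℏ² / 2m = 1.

N = 5

The dimensionless depth is z₀ = a√(2mV₀)/ℏ = 1.53 × √(22.20) = 7.209.
The even/odd transcendental equations gain one root per π/2 in z₀, giving N = 1 + ⌊2z₀/π⌋ = 1 + ⌊4.589⌋ = 5.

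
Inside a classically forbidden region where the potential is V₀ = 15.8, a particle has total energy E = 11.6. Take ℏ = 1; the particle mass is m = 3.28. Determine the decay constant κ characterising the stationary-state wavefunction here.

Since E < V₀ the TISE in this region is ψ'' = κ²ψ with κ = √(2m(V₀ − E))/ℏ.
κ = √(2 × 3.28 × 4.2) = 5.249.

κ = 5.25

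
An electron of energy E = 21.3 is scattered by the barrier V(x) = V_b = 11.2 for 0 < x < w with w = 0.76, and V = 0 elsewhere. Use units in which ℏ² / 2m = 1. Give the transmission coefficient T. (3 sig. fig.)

T = 0.940

Above the barrier the interior wavenumber is k₂ = √(2m(E − V_b))/ℏ = 3.178, giving phase k₂w = 2.415.
T = [1 + V_b² sin²(k₂w) / (4E(E − V_b))]⁻¹ = 1/1.064 = 0.940.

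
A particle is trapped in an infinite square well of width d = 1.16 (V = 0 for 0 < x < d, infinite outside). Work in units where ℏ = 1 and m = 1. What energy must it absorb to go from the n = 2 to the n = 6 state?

ΔE = 117

E_n = n²π²ℏ²/(2md²), so ΔE = (6² − 2²) π²ℏ²/(2md²).
ΔE = 32 × π² / (2 × 1 × 1.16²) = 117.4.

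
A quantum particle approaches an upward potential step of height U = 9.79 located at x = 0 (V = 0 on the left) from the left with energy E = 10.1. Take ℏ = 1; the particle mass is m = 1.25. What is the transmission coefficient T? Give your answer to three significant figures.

T = 0.507

On each side the TISE gives plane waves with k = √(2m(E − V))/ℏ: k₁ = √(2·1.25·10.1) = 5.025, k₂ = √(2·1.25·0.31) = 0.8803.
Matching ψ and ψ′ at x = 0 gives r = (k₁ − k₂)/(k₁ + k₂), so R = r² = 0.4926 and T = 1 − R = 0.5074.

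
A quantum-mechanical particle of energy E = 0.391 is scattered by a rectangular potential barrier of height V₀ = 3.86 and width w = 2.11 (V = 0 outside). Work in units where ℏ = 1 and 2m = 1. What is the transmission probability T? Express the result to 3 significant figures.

T = 0.000562

E < V₀: inside the barrier ψ ∝ e^{±κx} with κ = √(2m(V₀ − E))/ℏ = 1.863.
κw = 3.930, sinh(κw) = 25.44.
The exact tunnelling result is T⁻¹ = 1 + V₀² sinh²(κw) / [4E(V₀ − E)] = 1779, so T = 0.000562.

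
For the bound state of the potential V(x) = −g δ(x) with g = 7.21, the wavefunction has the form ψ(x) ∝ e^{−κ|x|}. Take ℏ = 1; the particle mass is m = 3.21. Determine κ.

Integrate −(ℏ²/2m)ψ'' − gδ(x)ψ = Eψ from −ε to +ε: the ψ'' term gives ψ'(0⁺) − ψ'(0⁻) and the δ term gives −(2mg/ℏ²)ψ(0).
With ψ ∝ e^{−κ|x|} this yields −2κ = −2mg/ℏ², so κ = mg/ℏ² = 23.14.

κ = 23.1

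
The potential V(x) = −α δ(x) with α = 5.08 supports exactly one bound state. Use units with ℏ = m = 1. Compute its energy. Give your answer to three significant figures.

E = -12.9

The bound state is ψ(x) = √κ e^{−κ|x|}. The derivative jump ψ'(0⁺) − ψ'(0⁻) = −(2mα/ℏ²)ψ(0) fixes κ = mα/ℏ² = 5.080.
Then E = −ℏ²κ²/(2m) = −mα²/(2ℏ²) = -12.90.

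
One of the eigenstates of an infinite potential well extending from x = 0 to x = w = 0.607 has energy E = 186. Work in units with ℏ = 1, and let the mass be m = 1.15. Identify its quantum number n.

n = 4

From E_n = n²π²ℏ²/(2mw²) invert to n = √(2mw²E)/(πℏ).
n = (0.607/π) × √(2 × 1.15 × 186) = 3.996 → n = 4.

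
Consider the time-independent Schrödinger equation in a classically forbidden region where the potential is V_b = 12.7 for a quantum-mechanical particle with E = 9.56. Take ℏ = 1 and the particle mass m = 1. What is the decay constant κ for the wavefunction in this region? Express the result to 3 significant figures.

κ = 2.51

Since E < V_b the TISE in this region is ψ'' = κ²ψ with κ = √(2m(V_b − E))/ℏ.
κ = √(2 × 1 × 3.14) = 2.506.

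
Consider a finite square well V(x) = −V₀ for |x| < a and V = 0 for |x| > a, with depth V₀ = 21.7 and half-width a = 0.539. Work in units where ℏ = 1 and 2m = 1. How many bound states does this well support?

N = 2

The dimensionless depth is z₀ = a√(2mV₀)/ℏ = 0.539 × √(21.70) = 2.511.
A new bound state (alternating even/odd) appears each time z₀ passes a multiple of π/2, so N = ⌊2z₀/π⌋ + 1 = ⌊1.598⌋ + 1 = 2.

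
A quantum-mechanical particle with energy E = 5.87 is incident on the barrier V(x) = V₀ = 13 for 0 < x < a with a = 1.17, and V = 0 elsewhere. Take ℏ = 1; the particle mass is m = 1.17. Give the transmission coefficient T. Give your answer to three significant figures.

E < V₀: inside the barrier ψ ∝ e^{±κx} with κ = √(2m(V₀ − E))/ℏ = 4.085.
κa = 4.779, sinh(κa) = 59.49.
The exact tunnelling result is T⁻¹ = 1 + V₀² sinh²(κa) / [4E(V₀ − E)] = 3574, so T = 0.000280.

T = 0.000280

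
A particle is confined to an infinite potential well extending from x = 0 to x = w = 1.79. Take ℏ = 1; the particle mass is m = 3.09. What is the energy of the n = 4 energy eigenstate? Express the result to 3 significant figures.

E = 7.97

Requiring ψ(0) = ψ(w) = 0 quantises k = nπ/w, hence E_n = ℏ²k²/2m = n²π²ℏ²/(2mw²).
E_4 = 4² × π² / (2 × 3.09 × 1.79²) = 7.975.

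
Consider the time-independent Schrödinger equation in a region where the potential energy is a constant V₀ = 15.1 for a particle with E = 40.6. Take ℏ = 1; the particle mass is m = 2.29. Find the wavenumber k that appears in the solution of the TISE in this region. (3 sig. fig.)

With E > V₀ the solution is oscillatory, ψ ∝ e^{±ikx} with k = √(2m(E − V₀))/ℏ.
k = √(2 × 2.29 × 25.5) = 10.81.

k = 10.8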